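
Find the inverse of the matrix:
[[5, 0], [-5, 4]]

For [[a,b],[c,d]], inverse = (1/det)·[[d,-b],[-c,a]]
det = (5)(4) - (0)(-5) = 20 - 0 = 20
Inverse = (1/20)·[[4, 0], [5, 5]]
= [[1/5, 0], [1/4, 1/4]]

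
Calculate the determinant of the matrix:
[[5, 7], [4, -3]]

For a 2×2 matrix [[a, b], [c, d]], det = ad - bc
det = (5)(-3) - (7)(4) = -15 - 28 = -43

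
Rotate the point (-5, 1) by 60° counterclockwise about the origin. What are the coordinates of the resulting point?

Rotation matrix for 60°: [[cos 60°, -sin 60°], [sin 60°, cos 60°]] ≈ [[0.500000, -0.866025], [0.866025, 0.500000]]
[[0.500000, -0.866025], [0.866025, 0.500000]] × [-5, 1]ᵀ ≈ [-3.3660, -3.8301]ᵀ
Result: (-3.3660, -3.8301)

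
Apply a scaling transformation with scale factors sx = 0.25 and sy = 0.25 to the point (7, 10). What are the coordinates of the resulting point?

Scaling matrix:
[[0.25, 0], [0, 0.25]]
Result: (7 × 0.25, 10 × 0.25) = (1.75, 2.5)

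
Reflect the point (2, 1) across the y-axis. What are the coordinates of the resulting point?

Reflection across y-axis: (2, 1) → (-2, 1)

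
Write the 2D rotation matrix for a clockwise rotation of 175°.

Rotation matrix formula: [[cos θ, -sin θ], [sin θ, cos θ]]
A clockwise rotation by 175° is equivalent to a counterclockwise rotation by -175°.
For θ = -175°:
cos(-175°) = -0.9962
sin(-175°) = -0.0872
Result: [[-0.9962, 0.0872], [-0.0872, -0.9962]]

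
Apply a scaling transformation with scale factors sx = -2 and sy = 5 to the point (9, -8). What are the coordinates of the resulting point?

Scaling matrix:
[[-2, 0], [0, 5]]
Result: (9 × -2, -8 × 5) = (-18, -40)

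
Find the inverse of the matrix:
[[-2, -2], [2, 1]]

For [[a,b],[c,d]], inverse = (1/det)·[[d,-b],[-c,a]]
det = (-2)(1) - (-2)(2) = -2 - -4 = 2
Inverse = (1/2)·[[1, 2], [-2, -2]]
= [[1/2, 1], [-1, -1]]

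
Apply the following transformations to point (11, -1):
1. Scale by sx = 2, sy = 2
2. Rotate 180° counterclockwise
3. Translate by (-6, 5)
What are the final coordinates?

Step 1: Scale → (22, -2)
Step 2: Rotate 180° → (-22, 2)
Step 3: Translate → (-28, 7)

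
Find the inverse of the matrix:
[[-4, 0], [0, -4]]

For [[a,b],[c,d]], inverse = (1/det)·[[d,-b],[-c,a]]
det = (-4)(-4) - (0)(0) = 16 - 0 = 16
Inverse = (1/16)·[[-4, 0], [0, -4]]
= [[-1/4, 0], [0, -1/4]]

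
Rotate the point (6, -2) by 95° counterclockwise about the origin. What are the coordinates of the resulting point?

Rotation matrix for 95°: [[cos 95°, -sin 95°], [sin 95°, cos 95°]] ≈ [[-0.087156, -0.996195], [0.996195, -0.087156]]
[[-0.087156, -0.996195], [0.996195, -0.087156]] × [6, -2]ᵀ ≈ [1.4695, 6.1515]ᵀ
Result: (1.4695, 6.1515)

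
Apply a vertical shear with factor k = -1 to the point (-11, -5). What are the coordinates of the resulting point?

Shear matrix for vertical shear with factor k = -1:
[[1, 0], [-1, 1]]
Result: (-11, -5) → (-11, 6)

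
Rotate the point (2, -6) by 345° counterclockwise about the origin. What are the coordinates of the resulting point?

Rotation matrix for 345°: [[cos 345°, -sin 345°], [sin 345°, cos 345°]] ≈ [[0.965926, 0.258819], [-0.258819, 0.965926]]
[[0.965926, 0.258819], [-0.258819, 0.965926]] × [2, -6]ᵀ ≈ [0.3789, -6.3132]ᵀ
Result: (0.3789, -6.3132)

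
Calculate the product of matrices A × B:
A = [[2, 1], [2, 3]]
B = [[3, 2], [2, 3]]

Matrix multiplication:
C[0][0] = 2×3 + 1×2 = 8
C[0][1] = 2×2 + 1×3 = 7
C[1][0] = 2×3 + 3×2 = 12
C[1][1] = 2×2 + 3×3 = 13
Result: [[8, 7], [12, 13]]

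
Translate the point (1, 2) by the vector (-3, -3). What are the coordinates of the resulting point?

Translation by (-3, -3) (homogeneous matrix [[1, 0, -3], [0, 1, -3], [0, 0, 1]]):
x' = 1 + -3 = -2
y' = 2 + -3 = -1
Result: (-2, -1)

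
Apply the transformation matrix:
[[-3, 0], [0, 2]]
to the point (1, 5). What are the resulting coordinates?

Matrix multiplication:
[[-3, 0], [0, 2]] × [1, 5]ᵀ
= [(-3)(1) + (0)(5), (0)(1) + (2)(5)]ᵀ
= [-3, 10]ᵀ
Result: (-3, 10)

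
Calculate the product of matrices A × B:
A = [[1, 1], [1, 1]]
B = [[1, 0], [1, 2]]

Matrix multiplication:
C[0][0] = 1×1 + 1×1 = 2
C[0][1] = 1×0 + 1×2 = 2
C[1][0] = 1×1 + 1×1 = 2
C[1][1] = 1×0 + 1×2 = 2
Result: [[2, 2], [2, 2]]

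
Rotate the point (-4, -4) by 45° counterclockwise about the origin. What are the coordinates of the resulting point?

Rotation matrix for 45°: [[cos 45°, -sin 45°], [sin 45°, cos 45°]] ≈ [[0.707107, -0.707107], [0.707107, 0.707107]]
[[0.707107, -0.707107], [0.707107, 0.707107]] × [-4, -4]ᵀ ≈ [0, -5.6569]ᵀ
Result: (0, -5.6569)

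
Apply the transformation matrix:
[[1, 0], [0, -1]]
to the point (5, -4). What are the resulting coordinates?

Matrix multiplication:
[[1, 0], [0, -1]] × [5, -4]ᵀ
= [(1)(5) + (0)(-4), (0)(5) + (-1)(-4)]ᵀ
= [5, 4]ᵀ
Result: (5, 4)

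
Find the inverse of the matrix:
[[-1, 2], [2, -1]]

For [[a,b],[c,d]], inverse = (1/det)·[[d,-b],[-c,a]]
det = (-1)(-1) - (2)(2) = 1 - 4 = -3
Inverse = (1/-3)·[[-1, -2], [-2, -1]]
= [[1/3, 2/3], [2/3, 1/3]]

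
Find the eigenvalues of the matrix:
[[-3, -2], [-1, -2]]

Characteristic equation: det(A - λI) = 0
λ² - (trace)λ + (det) = 0
trace = -3 + -2 = -5, det = (-3)(-2) - (-2)(-1) = 4
λ² - (-5)λ + (4) = 0
λ = (-5 ± √((-5)² - 4·(4))) / 2 = (-5 ± √9) / 2
Solving: λ = -4, -1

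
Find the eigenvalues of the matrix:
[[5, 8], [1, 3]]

Characteristic equation: det(A - λI) = 0
λ² - (trace)λ + (det) = 0
trace = 5 + 3 = 8, det = (5)(3) - (8)(1) = 7
λ² - (8)λ + (7) = 0
λ = (8 ± √((8)² - 4·(7))) / 2 = (8 ± √36) / 2
Solving: λ = 1, 7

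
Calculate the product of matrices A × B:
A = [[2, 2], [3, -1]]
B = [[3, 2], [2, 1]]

Matrix multiplication:
C[0][0] = 2×3 + 2×2 = 10
C[0][1] = 2×2 + 2×1 = 6
C[1][0] = 3×3 + -1×2 = 7
C[1][1] = 3×2 + -1×1 = 5
Result: [[10, 6], [7, 5]]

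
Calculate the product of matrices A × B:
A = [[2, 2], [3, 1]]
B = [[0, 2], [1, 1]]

Matrix multiplication:
C[0][0] = 2×0 + 2×1 = 2
C[0][1] = 2×2 + 2×1 = 6
C[1][0] = 3×0 + 1×1 = 1
C[1][1] = 3×2 + 1×1 = 7
Result: [[2, 6], [1, 7]]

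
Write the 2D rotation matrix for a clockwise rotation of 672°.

Rotation matrix formula: [[cos θ, -sin θ], [sin θ, cos θ]]
A clockwise rotation by 672° is equivalent to a counterclockwise rotation by -672°.
For θ = -672°:
cos(-672°) = 0.6691
sin(-672°) = 0.7431
Result: [[0.6691, -0.7431], [0.7431, 0.6691]]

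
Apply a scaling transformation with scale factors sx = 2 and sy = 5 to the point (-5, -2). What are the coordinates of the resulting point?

Scaling matrix:
[[2, 0], [0, 5]]
Result: (-5 × 2, -2 × 5) = (-10, -10)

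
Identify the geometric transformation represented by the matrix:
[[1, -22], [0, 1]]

This matrix represents: horizontal shear with factor -22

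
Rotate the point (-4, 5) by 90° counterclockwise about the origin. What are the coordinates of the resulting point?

Rotation matrix for 90°: [[cos 90°, -sin 90°], [sin 90°, cos 90°]] = [[0, -1], [1, 0]]
[[0, -1], [1, 0]] × [-4, 5]ᵀ = [-5, -4]ᵀ
Result: (-5, -4)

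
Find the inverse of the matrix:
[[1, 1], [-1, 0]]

For [[a,b],[c,d]], inverse = (1/det)·[[d,-b],[-c,a]]
det = (1)(0) - (1)(-1) = 0 - -1 = 1
Inverse = [[0, -1], [1, 1]]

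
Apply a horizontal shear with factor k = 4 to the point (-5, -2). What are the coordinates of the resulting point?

Shear matrix for horizontal shear with factor k = 4:
[[1, 4], [0, 1]]
Result: (-5, -2) → (-13, -2)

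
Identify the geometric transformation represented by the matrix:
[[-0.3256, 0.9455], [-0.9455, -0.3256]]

This matrix represents: rotation by 251° counterclockwise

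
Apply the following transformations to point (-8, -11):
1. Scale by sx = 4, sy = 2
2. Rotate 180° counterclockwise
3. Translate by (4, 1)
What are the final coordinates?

Step 1: Scale → (-32, -22)
Step 2: Rotate 180° → (32, 22)
Step 3: Translate → (36, 23)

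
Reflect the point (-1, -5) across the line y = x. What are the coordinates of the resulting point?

Reflection across line y = x: (-1, -5) → (-5, -1)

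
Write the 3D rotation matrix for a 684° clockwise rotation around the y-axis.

Rotation matrix for clockwise 684° around y-axis:
A clockwise rotation by 684° is a counterclockwise rotation by -684°.
cos(-684°) = 0.8090, sin(-684°) = 0.5878
Result: [[0.8090, 0, 0.5878], [0, 1, 0], [-0.5878, 0, 0.8090]]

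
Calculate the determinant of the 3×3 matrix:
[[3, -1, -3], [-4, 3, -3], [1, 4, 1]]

Expansion along first row:
det = 3·det([[3,-3],[4,1]]) - -1·det([[-4,-3],[1,1]]) + -3·det([[-4,3],[1,4]])
    = 3·(3·1 - -3·4) - -1·(-4·1 - -3·1) + -3·(-4·4 - 3·1)
    = 3·15 - -1·-1 + -3·-19
    = 45 + -1 + 57 = 101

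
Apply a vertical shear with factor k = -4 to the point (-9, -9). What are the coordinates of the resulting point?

Shear matrix for vertical shear with factor k = -4:
[[1, 0], [-4, 1]]
Result: (-9, -9) → (-9, 27)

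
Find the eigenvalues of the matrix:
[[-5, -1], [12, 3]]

Characteristic equation: det(A - λI) = 0
λ² - (trace)λ + (det) = 0
trace = -5 + 3 = -2, det = (-5)(3) - (-1)(12) = -3
λ² - (-2)λ + (-3) = 0
λ = (-2 ± √((-2)² - 4·(-3))) / 2 = (-2 ± √16) / 2
Solving: λ = -3, 1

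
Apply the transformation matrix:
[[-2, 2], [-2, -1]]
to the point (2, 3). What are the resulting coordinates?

Matrix multiplication:
[[-2, 2], [-2, -1]] × [2, 3]ᵀ
= [(-2)(2) + (2)(3), (-2)(2) + (-1)(3)]ᵀ
= [2, -7]ᵀ
Result: (2, -7)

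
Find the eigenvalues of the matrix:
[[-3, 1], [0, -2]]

Characteristic equation: det(A - λI) = 0
λ² - (trace)λ + (det) = 0
trace = -3 + -2 = -5, det = (-3)(-2) - (1)(0) = 6
λ² - (-5)λ + (6) = 0
λ = (-5 ± √((-5)² - 4·(6))) / 2 = (-5 ± √1) / 2
Solving: λ = -3, -2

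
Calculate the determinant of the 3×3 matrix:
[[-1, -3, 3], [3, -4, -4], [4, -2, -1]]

Expansion along first row:
det = -1·det([[-4,-4],[-2,-1]]) - -3·det([[3,-4],[4,-1]]) + 3·det([[3,-4],[4,-2]])
    = -1·(-4·-1 - -4·-2) - -3·(3·-1 - -4·4) + 3·(3·-2 - -4·4)
    = -1·-4 - -3·13 + 3·10
    = 4 + 39 + 30 = 73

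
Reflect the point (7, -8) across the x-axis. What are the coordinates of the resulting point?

Reflection across x-axis: (7, -8) → (7, 8)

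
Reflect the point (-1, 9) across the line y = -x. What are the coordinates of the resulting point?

Reflection across line y = -x: (-1, 9) → (-9, 1)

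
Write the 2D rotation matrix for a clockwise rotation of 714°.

Rotation matrix formula: [[cos θ, -sin θ], [sin θ, cos θ]]
A clockwise rotation by 714° is equivalent to a counterclockwise rotation by -714°.
For θ = -714°:
cos(-714°) = 0.9945
sin(-714°) = 0.1045
Result: [[0.9945, -0.1045], [0.1045, 0.9945]]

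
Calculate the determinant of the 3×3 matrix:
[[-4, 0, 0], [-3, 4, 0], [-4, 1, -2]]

Expansion along first row:
det = -4·det([[4,0],[1,-2]]) - 0·det([[-3,0],[-4,-2]]) + 0·det([[-3,4],[-4,1]])
    = -4·(4·-2 - 0·1) - 0·(-3·-2 - 0·-4) + 0·(-3·1 - 4·-4)
    = -4·-8 - 0·6 + 0·13
    = 32 + 0 + 0 = 32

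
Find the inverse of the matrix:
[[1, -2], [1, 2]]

For [[a,b],[c,d]], inverse = (1/det)·[[d,-b],[-c,a]]
det = (1)(2) - (-2)(1) = 2 - -2 = 4
Inverse = (1/4)·[[2, 2], [-1, 1]]
= [[1/2, 1/2], [-1/4, 1/4]]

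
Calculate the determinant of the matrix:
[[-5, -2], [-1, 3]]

For a 2×2 matrix [[a, b], [c, d]], det = ad - bc
det = (-5)(3) - (-2)(-1) = -15 - 2 = -17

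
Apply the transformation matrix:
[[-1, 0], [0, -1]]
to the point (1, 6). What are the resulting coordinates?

Matrix multiplication:
[[-1, 0], [0, -1]] × [1, 6]ᵀ
= [(-1)(1) + (0)(6), (0)(1) + (-1)(6)]ᵀ
= [-1, -6]ᵀ
Result: (-1, -6)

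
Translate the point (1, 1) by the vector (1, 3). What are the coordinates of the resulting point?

Translation by (1, 3) (homogeneous matrix [[1, 0, 1], [0, 1, 3], [0, 0, 1]]):
x' = 1 + 1 = 2
y' = 1 + 3 = 4
Result: (2, 4)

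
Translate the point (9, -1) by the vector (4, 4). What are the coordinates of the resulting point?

Translation by (4, 4) (homogeneous matrix [[1, 0, 4], [0, 1, 4], [0, 0, 1]]):
x' = 9 + 4 = 13
y' = -1 + 4 = 3
Result: (13, 3)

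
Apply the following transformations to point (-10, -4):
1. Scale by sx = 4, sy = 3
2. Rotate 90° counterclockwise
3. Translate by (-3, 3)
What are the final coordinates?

Step 1: Scale → (-40, -12)
Step 2: Rotate 90° → (12, -40)
Step 3: Translate → (9, -37)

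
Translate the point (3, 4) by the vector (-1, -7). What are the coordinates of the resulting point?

Translation by (-1, -7) (homogeneous matrix [[1, 0, -1], [0, 1, -7], [0, 0, 1]]):
x' = 3 + -1 = 2
y' = 4 + -7 = -3
Result: (2, -3)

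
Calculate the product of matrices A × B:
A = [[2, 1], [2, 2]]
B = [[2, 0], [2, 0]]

Matrix multiplication:
C[0][0] = 2×2 + 1×2 = 6
C[0][1] = 2×0 + 1×0 = 0
C[1][0] = 2×2 + 2×2 = 8
C[1][1] = 2×0 + 2×0 = 0
Result: [[6, 0], [8, 0]]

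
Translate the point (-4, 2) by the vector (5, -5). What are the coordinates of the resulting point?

Translation by (5, -5) (homogeneous matrix [[1, 0, 5], [0, 1, -5], [0, 0, 1]]):
x' = -4 + 5 = 1
y' = 2 + -5 = -3
Result: (1, -3)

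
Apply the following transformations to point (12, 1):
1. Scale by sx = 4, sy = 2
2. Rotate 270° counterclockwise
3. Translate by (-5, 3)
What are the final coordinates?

Step 1: Scale → (48, 2)
Step 2: Rotate 270° → (2, -48)
Step 3: Translate → (-3, -45)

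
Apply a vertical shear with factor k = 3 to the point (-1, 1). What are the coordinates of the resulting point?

Shear matrix for vertical shear with factor k = 3:
[[1, 0], [3, 1]]
Result: (-1, 1) → (-1, -2)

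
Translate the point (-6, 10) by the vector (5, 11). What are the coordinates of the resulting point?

Translation by (5, 11) (homogeneous matrix [[1, 0, 5], [0, 1, 11], [0, 0, 1]]):
x' = -6 + 5 = -1
y' = 10 + 11 = 21
Result: (-1, 21)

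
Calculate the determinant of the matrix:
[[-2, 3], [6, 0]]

For a 2×2 matrix [[a, b], [c, d]], det = ad - bc
det = (-2)(0) - (3)(6) = 0 - 18 = -18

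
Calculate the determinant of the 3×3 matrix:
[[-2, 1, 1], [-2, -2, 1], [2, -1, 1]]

Expansion along first row:
det = -2·det([[-2,1],[-1,1]]) - 1·det([[-2,1],[2,1]]) + 1·det([[-2,-2],[2,-1]])
    = -2·(-2·1 - 1·-1) - 1·(-2·1 - 1·2) + 1·(-2·-1 - -2·2)
    = -2·-1 - 1·-4 + 1·6
    = 2 + 4 + 6 = 12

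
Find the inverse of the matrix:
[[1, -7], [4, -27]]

For [[a,b],[c,d]], inverse = (1/det)·[[d,-b],[-c,a]]
det = (1)(-27) - (-7)(4) = -27 - -28 = 1
Inverse = [[-27, 7], [-4, 1]]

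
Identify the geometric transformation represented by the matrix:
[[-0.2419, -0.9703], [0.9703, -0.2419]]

This matrix represents: rotation by 104° counterclockwise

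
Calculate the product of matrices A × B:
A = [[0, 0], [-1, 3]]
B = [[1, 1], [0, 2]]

Matrix multiplication:
C[0][0] = 0×1 + 0×0 = 0
C[0][1] = 0×1 + 0×2 = 0
C[1][0] = -1×1 + 3×0 = -1
C[1][1] = -1×1 + 3×2 = 5
Result: [[0, 0], [-1, 5]]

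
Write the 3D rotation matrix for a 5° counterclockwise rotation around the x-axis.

Rotation matrix for counterclockwise 5° around x-axis:
cos(5°) = 0.9962, sin(5°) = 0.0872
Result: [[1, 0, 0], [0, 0.9962, -0.0872], [0, 0.0872, 0.9962]]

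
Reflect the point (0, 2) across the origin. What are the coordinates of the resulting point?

Reflection across origin: (0, 2) → (0, -2)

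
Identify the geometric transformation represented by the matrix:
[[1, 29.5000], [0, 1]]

This matrix represents: horizontal shear with factor 29.5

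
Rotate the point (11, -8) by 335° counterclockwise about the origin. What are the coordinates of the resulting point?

Rotation matrix for 335°: [[cos 335°, -sin 335°], [sin 335°, cos 335°]] ≈ [[0.906308, 0.422618], [-0.422618, 0.906308]]
[[0.906308, 0.422618], [-0.422618, 0.906308]] × [11, -8]ᵀ ≈ [6.5884, -11.8993]ᵀ
Result: (6.5884, -11.8993)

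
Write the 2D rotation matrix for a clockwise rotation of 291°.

Rotation matrix formula: [[cos θ, -sin θ], [sin θ, cos θ]]
A clockwise rotation by 291° is equivalent to a counterclockwise rotation by -291°.
For θ = -291°:
cos(-291°) = 0.3584
sin(-291°) = 0.9336
Result: [[0.3584, -0.9336], [0.9336, 0.3584]]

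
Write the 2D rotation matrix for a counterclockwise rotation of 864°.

Rotation matrix formula: [[cos θ, -sin θ], [sin θ, cos θ]]
For θ = 864°:
cos(864°) = -0.8090
sin(864°) = 0.5878
Result: [[-0.8090, -0.5878], [0.5878, -0.8090]]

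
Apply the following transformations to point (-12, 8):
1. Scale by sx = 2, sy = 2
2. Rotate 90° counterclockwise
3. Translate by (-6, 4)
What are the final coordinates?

Step 1: Scale → (-24, 16)
Step 2: Rotate 90° → (-16, -24)
Step 3: Translate → (-22, -20)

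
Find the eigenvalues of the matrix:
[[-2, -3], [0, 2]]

Characteristic equation: det(A - λI) = 0
λ² - (trace)λ + (det) = 0
trace = -2 + 2 = 0, det = (-2)(2) - (-3)(0) = -4
λ² - (0)λ + (-4) = 0
λ = (0 ± √((0)² - 4·(-4))) / 2 = (0 ± √16) / 2
Solving: λ = -2, 2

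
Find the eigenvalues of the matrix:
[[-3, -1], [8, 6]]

Characteristic equation: det(A - λI) = 0
λ² - (trace)λ + (det) = 0
trace = -3 + 6 = 3, det = (-3)(6) - (-1)(8) = -10
λ² - (3)λ + (-10) = 0
λ = (3 ± √((3)² - 4·(-10))) / 2 = (3 ± √49) / 2
Solving: λ = -2, 5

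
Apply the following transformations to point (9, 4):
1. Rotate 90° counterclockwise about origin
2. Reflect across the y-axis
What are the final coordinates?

Step 1: Rotate 90° → (-4, 9)
Step 2: Reflect across y-axis → (4, 9)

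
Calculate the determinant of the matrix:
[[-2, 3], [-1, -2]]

For a 2×2 matrix [[a, b], [c, d]], det = ad - bc
det = (-2)(-2) - (3)(-1) = 4 - -3 = 7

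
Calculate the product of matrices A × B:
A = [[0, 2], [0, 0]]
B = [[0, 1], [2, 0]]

Matrix multiplication:
C[0][0] = 0×0 + 2×2 = 4
C[0][1] = 0×1 + 2×0 = 0
C[1][0] = 0×0 + 0×2 = 0
C[1][1] = 0×1 + 0×0 = 0
Result: [[4, 0], [0, 0]]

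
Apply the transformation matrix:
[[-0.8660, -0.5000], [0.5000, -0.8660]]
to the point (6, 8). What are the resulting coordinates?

Matrix multiplication:
[[-0.8660, -0.5000], [0.5000, -0.8660]] × [6, 8]ᵀ
= [(-0.8660)(6) + (-0.5000)(8), (0.5000)(6) + (-0.8660)(8)]ᵀ
= [-9.1960, -3.9280]ᵀ
Result: (-9.1960, -3.9280)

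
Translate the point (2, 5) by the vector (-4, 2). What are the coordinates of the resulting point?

Translation by (-4, 2) (homogeneous matrix [[1, 0, -4], [0, 1, 2], [0, 0, 1]]):
x' = 2 + -4 = -2
y' = 5 + 2 = 7
Result: (-2, 7)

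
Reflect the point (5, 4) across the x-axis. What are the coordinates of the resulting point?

Reflection across x-axis: (5, 4) → (5, -4)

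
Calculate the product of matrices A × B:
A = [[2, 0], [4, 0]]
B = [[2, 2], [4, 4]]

Matrix multiplication:
C[0][0] = 2×2 + 0×4 = 4
C[0][1] = 2×2 + 0×4 = 4
C[1][0] = 4×2 + 0×4 = 8
C[1][1] = 4×2 + 0×4 = 8
Result: [[4, 4], [8, 8]]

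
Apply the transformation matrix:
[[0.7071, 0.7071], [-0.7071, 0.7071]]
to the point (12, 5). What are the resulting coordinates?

Matrix multiplication:
[[0.7071, 0.7071], [-0.7071, 0.7071]] × [12, 5]ᵀ
= [(0.7071)(12) + (0.7071)(5), (-0.7071)(12) + (0.7071)(5)]ᵀ
= [12.0207, -4.9497]ᵀ
Result: (12.0207, -4.9497)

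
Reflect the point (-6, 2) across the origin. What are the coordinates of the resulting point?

Reflection across origin: (-6, 2) → (6, -2)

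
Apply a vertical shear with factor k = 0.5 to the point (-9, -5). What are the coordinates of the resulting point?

Shear matrix for vertical shear with factor k = 0.5:
[[1, 0], [0.50, 1]]
Result: (-9, -5) → (-9, -9.5)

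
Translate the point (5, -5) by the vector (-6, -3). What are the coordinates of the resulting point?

Translation by (-6, -3) (homogeneous matrix [[1, 0, -6], [0, 1, -3], [0, 0, 1]]):
x' = 5 + -6 = -1
y' = -5 + -3 = -8
Result: (-1, -8)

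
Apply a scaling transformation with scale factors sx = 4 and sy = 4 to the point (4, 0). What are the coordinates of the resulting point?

Scaling matrix:
[[4, 0], [0, 4]]
Result: (4 × 4, 0 × 4) = (16, 0)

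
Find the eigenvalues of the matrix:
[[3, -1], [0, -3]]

Characteristic equation: det(A - λI) = 0
λ² - (trace)λ + (det) = 0
trace = 3 + -3 = 0, det = (3)(-3) - (-1)(0) = -9
λ² - (0)λ + (-9) = 0
λ = (0 ± √((0)² - 4·(-9))) / 2 = (0 ± √36) / 2
Solving: λ = -3, 3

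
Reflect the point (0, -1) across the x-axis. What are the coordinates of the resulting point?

Reflection across x-axis: (0, -1) → (0, 1)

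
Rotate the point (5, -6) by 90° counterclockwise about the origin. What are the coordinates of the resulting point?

Rotation matrix for 90°: [[cos 90°, -sin 90°], [sin 90°, cos 90°]] = [[0, -1], [1, 0]]
[[0, -1], [1, 0]] × [5, -6]ᵀ = [6, 5]ᵀ
Result: (6, 5)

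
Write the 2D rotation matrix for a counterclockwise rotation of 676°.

Rotation matrix formula: [[cos θ, -sin θ], [sin θ, cos θ]]
For θ = 676°:
cos(676°) = 0.7193
sin(676°) = -0.6947
Result: [[0.7193, 0.6947], [-0.6947, 0.7193]]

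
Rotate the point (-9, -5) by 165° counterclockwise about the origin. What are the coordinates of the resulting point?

Rotation matrix for 165°: [[cos 165°, -sin 165°], [sin 165°, cos 165°]] ≈ [[-0.965926, -0.258819], [0.258819, -0.965926]]
[[-0.965926, -0.258819], [0.258819, -0.965926]] × [-9, -5]ᵀ ≈ [9.9874, 2.5003]ᵀ
Result: (9.9874, 2.5003)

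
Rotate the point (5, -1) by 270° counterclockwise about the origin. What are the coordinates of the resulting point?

Rotation matrix for 270°: [[cos 270°, -sin 270°], [sin 270°, cos 270°]] = [[0, 1], [-1, 0]]
[[0, 1], [-1, 0]] × [5, -1]ᵀ = [-1, -5]ᵀ
Result: (-1, -5)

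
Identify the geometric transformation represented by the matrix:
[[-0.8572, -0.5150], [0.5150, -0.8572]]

This matrix represents: rotation by 149° counterclockwise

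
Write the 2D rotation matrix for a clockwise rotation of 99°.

Rotation matrix formula: [[cos θ, -sin θ], [sin θ, cos θ]]
A clockwise rotation by 99° is equivalent to a counterclockwise rotation by -99°.
For θ = -99°:
cos(-99°) = -0.1564
sin(-99°) = -0.9877
Result: [[-0.1564, 0.9877], [-0.9877, -0.1564]]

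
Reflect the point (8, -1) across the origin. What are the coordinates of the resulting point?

Reflection across origin: (8, -1) → (-8, 1)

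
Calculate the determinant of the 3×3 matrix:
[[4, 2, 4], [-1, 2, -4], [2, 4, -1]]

Expansion along first row:
det = 4·det([[2,-4],[4,-1]]) - 2·det([[-1,-4],[2,-1]]) + 4·det([[-1,2],[2,4]])
    = 4·(2·-1 - -4·4) - 2·(-1·-1 - -4·2) + 4·(-1·4 - 2·2)
    = 4·14 - 2·9 + 4·-8
    = 56 + -18 + -32 = 6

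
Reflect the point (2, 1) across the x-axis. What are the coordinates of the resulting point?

Reflection across x-axis: (2, 1) → (2, -1)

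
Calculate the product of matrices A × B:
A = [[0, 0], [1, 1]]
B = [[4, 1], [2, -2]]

Matrix multiplication:
C[0][0] = 0×4 + 0×2 = 0
C[0][1] = 0×1 + 0×-2 = 0
C[1][0] = 1×4 + 1×2 = 6
C[1][1] = 1×1 + 1×-2 = -1
Result: [[0, 0], [6, -1]]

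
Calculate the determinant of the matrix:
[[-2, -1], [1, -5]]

For a 2×2 matrix [[a, b], [c, d]], det = ad - bc
det = (-2)(-5) - (-1)(1) = 10 - -1 = 11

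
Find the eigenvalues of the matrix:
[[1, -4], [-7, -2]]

Characteristic equation: det(A - λI) = 0
λ² - (trace)λ + (det) = 0
trace = 1 + -2 = -1, det = (1)(-2) - (-4)(-7) = -30
λ² - (-1)λ + (-30) = 0
λ = (-1 ± √((-1)² - 4·(-30))) / 2 = (-1 ± √121) / 2
Solving: λ = -6, 5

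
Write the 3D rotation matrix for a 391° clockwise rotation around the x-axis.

Rotation matrix for clockwise 391° around x-axis:
A clockwise rotation by 391° is a counterclockwise rotation by -391°.
cos(-391°) = 0.8572, sin(-391°) = -0.5150
Result: [[1, 0, 0], [0, 0.8572, 0.5150], [0, -0.5150, 0.8572]]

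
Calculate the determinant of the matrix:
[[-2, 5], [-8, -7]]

For a 2×2 matrix [[a, b], [c, d]], det = ad - bc
det = (-2)(-7) - (5)(-8) = 14 - -40 = 54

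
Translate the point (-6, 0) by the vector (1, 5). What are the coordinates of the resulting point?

Translation by (1, 5) (homogeneous matrix [[1, 0, 1], [0, 1, 5], [0, 0, 1]]):
x' = -6 + 1 = -5
y' = 0 + 5 = 5
Result: (-5, 5)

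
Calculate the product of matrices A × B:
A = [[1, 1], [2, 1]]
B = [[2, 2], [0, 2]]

Matrix multiplication:
C[0][0] = 1×2 + 1×0 = 2
C[0][1] = 1×2 + 1×2 = 4
C[1][0] = 2×2 + 1×0 = 4
C[1][1] = 2×2 + 1×2 = 6
Result: [[2, 4], [4, 6]]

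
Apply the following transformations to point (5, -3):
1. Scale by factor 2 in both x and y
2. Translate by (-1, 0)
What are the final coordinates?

Step 1: Scale (5, -3) by 2 → (10, -6)
Step 2: Translate by (-1, 0) → (9, -6)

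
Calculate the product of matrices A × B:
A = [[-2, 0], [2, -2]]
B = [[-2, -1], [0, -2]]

Matrix multiplication:
C[0][0] = -2×-2 + 0×0 = 4
C[0][1] = -2×-1 + 0×-2 = 2
C[1][0] = 2×-2 + -2×0 = -4
C[1][1] = 2×-1 + -2×-2 = 2
Result: [[4, 2], [-4, 2]]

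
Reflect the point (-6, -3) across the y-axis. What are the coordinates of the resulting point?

Reflection across y-axis: (-6, -3) → (6, -3)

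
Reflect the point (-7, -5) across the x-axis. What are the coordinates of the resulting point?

Reflection across x-axis: (-7, -5) → (-7, 5)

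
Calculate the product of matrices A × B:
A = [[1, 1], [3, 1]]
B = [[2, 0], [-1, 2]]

Matrix multiplication:
C[0][0] = 1×2 + 1×-1 = 1
C[0][1] = 1×0 + 1×2 = 2
C[1][0] = 3×2 + 1×-1 = 5
C[1][1] = 3×0 + 1×2 = 2
Result: [[1, 2], [5, 2]]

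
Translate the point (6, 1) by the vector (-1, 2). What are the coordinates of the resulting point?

Translation by (-1, 2) (homogeneous matrix [[1, 0, -1], [0, 1, 2], [0, 0, 1]]):
x' = 6 + -1 = 5
y' = 1 + 2 = 3
Result: (5, 3)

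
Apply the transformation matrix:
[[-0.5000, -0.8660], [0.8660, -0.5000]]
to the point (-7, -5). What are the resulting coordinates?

Matrix multiplication:
[[-0.5000, -0.8660], [0.8660, -0.5000]] × [-7, -5]ᵀ
= [(-0.5000)(-7) + (-0.8660)(-5), (0.8660)(-7) + (-0.5000)(-5)]ᵀ
= [7.8300, -3.5620]ᵀ
Result: (7.8300, -3.5620)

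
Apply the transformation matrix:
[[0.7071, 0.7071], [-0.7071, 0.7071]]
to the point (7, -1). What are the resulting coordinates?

Matrix multiplication:
[[0.7071, 0.7071], [-0.7071, 0.7071]] × [7, -1]ᵀ
= [(0.7071)(7) + (0.7071)(-1), (-0.7071)(7) + (0.7071)(-1)]ᵀ
= [4.2426, -5.6568]ᵀ
Result: (4.2426, -5.6568)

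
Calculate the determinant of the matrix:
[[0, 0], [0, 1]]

For a 2×2 matrix [[a, b], [c, d]], det = ad - bc
det = (0)(1) - (0)(0) = 0 - 0 = 0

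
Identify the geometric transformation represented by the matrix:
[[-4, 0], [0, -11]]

This matrix represents: non-uniform scaling by sx = -4, sy = -11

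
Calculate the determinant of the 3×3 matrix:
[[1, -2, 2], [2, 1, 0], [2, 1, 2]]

Expansion along first row:
det = 1·det([[1,0],[1,2]]) - -2·det([[2,0],[2,2]]) + 2·det([[2,1],[2,1]])
    = 1·(1·2 - 0·1) - -2·(2·2 - 0·2) + 2·(2·1 - 1·2)
    = 1·2 - -2·4 + 2·0
    = 2 + 8 + 0 = 10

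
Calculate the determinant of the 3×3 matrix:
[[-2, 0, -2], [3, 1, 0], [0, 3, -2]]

Expansion along first row:
det = -2·det([[1,0],[3,-2]]) - 0·det([[3,0],[0,-2]]) + -2·det([[3,1],[0,3]])
    = -2·(1·-2 - 0·3) - 0·(3·-2 - 0·0) + -2·(3·3 - 1·0)
    = -2·-2 - 0·-6 + -2·9
    = 4 + 0 + -18 = -14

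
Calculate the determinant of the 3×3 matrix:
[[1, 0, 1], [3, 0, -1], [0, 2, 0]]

Expansion along first row:
det = 1·det([[0,-1],[2,0]]) - 0·det([[3,-1],[0,0]]) + 1·det([[3,0],[0,2]])
    = 1·(0·0 - -1·2) - 0·(3·0 - -1·0) + 1·(3·2 - 0·0)
    = 1·2 - 0·0 + 1·6
    = 2 + 0 + 6 = 8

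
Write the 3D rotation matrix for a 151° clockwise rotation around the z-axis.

Rotation matrix for clockwise 151° around z-axis:
A clockwise rotation by 151° is a counterclockwise rotation by -151°.
cos(-151°) = -0.8746, sin(-151°) = -0.4848
Result: [[-0.8746, 0.4848, 0], [-0.4848, -0.8746, 0], [0, 0, 1]]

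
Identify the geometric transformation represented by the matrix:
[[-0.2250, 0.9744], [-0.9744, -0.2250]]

This matrix represents: rotation by 257° counterclockwise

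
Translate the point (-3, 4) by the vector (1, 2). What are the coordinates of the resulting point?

Translation by (1, 2) (homogeneous matrix [[1, 0, 1], [0, 1, 2], [0, 0, 1]]):
x' = -3 + 1 = -2
y' = 4 + 2 = 6
Result: (-2, 6)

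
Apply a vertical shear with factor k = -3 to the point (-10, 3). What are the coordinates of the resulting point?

Shear matrix for vertical shear with factor k = -3:
[[1, 0], [-3, 1]]
Result: (-10, 3) → (-10, 33)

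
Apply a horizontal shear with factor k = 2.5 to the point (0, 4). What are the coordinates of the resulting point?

Shear matrix for horizontal shear with factor k = 2.5:
[[1, 2.50], [0, 1]]
Result: (0, 4) → (10, 4)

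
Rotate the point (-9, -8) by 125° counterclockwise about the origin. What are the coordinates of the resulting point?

Rotation matrix for 125°: [[cos 125°, -sin 125°], [sin 125°, cos 125°]] ≈ [[-0.573576, -0.819152], [0.819152, -0.573576]]
[[-0.573576, -0.819152], [0.819152, -0.573576]] × [-9, -8]ᵀ ≈ [11.7154, -2.7838]ᵀ
Result: (11.7154, -2.7838)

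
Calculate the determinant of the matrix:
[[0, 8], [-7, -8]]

For a 2×2 matrix [[a, b], [c, d]], det = ad - bc
det = (0)(-8) - (8)(-7) = 0 - -56 = 56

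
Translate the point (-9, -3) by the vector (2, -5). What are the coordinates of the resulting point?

Translation by (2, -5) (homogeneous matrix [[1, 0, 2], [0, 1, -5], [0, 0, 1]]):
x' = -9 + 2 = -7
y' = -3 + -5 = -8
Result: (-7, -8)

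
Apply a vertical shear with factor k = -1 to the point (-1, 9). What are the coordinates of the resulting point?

Shear matrix for vertical shear with factor k = -1:
[[1, 0], [-1, 1]]
Result: (-1, 9) → (-1, 10)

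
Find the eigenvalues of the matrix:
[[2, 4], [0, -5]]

Characteristic equation: det(A - λI) = 0
λ² - (trace)λ + (det) = 0
trace = 2 + -5 = -3, det = (2)(-5) - (4)(0) = -10
λ² - (-3)λ + (-10) = 0
λ = (-3 ± √((-3)² - 4·(-10))) / 2 = (-3 ± √49) / 2
Solving: λ = -5, 2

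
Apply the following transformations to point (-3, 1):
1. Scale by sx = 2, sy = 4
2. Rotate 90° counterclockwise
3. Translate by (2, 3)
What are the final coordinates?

Step 1: Scale → (-6, 4)
Step 2: Rotate 90° → (-4, -6)
Step 3: Translate → (-2, -3)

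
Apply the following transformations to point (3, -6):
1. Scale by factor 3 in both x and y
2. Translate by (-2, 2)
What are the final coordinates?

Step 1: Scale (3, -6) by 3 → (9, -18)
Step 2: Translate by (-2, 2) → (7, -16)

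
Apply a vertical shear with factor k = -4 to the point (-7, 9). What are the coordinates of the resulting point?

Shear matrix for vertical shear with factor k = -4:
[[1, 0], [-4, 1]]
Result: (-7, 9) → (-7, 37)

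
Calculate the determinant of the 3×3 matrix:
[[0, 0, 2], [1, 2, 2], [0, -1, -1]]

Expansion along first row:
det = 0·det([[2,2],[-1,-1]]) - 0·det([[1,2],[0,-1]]) + 2·det([[1,2],[0,-1]])
    = 0·(2·-1 - 2·-1) - 0·(1·-1 - 2·0) + 2·(1·-1 - 2·0)
    = 0·0 - 0·-1 + 2·-1
    = 0 + 0 + -2 = -2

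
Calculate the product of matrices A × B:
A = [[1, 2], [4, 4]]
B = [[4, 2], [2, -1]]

Matrix multiplication:
C[0][0] = 1×4 + 2×2 = 8
C[0][1] = 1×2 + 2×-1 = 0
C[1][0] = 4×4 + 4×2 = 24
C[1][1] = 4×2 + 4×-1 = 4
Result: [[8, 0], [24, 4]]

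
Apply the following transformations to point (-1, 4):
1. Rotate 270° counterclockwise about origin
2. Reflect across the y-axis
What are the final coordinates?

Step 1: Rotate 270° → (4, 1)
Step 2: Reflect across y-axis → (-4, 1)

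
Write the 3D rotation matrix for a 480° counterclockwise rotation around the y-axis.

Rotation matrix for counterclockwise 480° around y-axis:
cos(480°) = -1/2, sin(480°) = √3/2
Result: [[-1/2, 0, √3/2], [0, 1, 0], [-√3/2, 0, -1/2]]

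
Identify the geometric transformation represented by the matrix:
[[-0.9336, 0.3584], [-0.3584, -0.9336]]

This matrix represents: rotation by 201° counterclockwise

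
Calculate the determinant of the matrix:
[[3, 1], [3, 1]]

For a 2×2 matrix [[a, b], [c, d]], det = ad - bc
det = (3)(1) - (1)(3) = 3 - 3 = 0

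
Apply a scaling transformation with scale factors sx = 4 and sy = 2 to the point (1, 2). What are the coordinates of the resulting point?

Scaling matrix:
[[4, 0], [0, 2]]
Result: (1 × 4, 2 × 2) = (4, 4)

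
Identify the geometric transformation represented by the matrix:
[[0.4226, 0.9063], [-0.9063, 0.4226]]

This matrix represents: rotation by 295° counterclockwise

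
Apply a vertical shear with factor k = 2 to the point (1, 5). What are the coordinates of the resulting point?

Shear matrix for vertical shear with factor k = 2:
[[1, 0], [2, 1]]
Result: (1, 5) → (1, 7)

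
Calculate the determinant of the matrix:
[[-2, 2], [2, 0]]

For a 2×2 matrix [[a, b], [c, d]], det = ad - bc
det = (-2)(0) - (2)(2) = 0 - 4 = -4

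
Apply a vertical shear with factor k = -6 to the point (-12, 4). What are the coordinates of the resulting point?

Shear matrix for vertical shear with factor k = -6:
[[1, 0], [-6, 1]]
Result: (-12, 4) → (-12, 76)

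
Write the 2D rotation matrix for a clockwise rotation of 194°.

Rotation matrix formula: [[cos θ, -sin θ], [sin θ, cos θ]]
A clockwise rotation by 194° is equivalent to a counterclockwise rotation by -194°.
For θ = -194°:
cos(-194°) = -0.9703
sin(-194°) = 0.2419
Result: [[-0.9703, -0.2419], [0.2419, -0.9703]]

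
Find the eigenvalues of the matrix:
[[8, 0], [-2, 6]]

Characteristic equation: det(A - λI) = 0
λ² - (trace)λ + (det) = 0
trace = 8 + 6 = 14, det = (8)(6) - (0)(-2) = 48
λ² - (14)λ + (48) = 0
λ = (14 ± √((14)² - 4·(48))) / 2 = (14 ± √4) / 2
Solving: λ = 6, 8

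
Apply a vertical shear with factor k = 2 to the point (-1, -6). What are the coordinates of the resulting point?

Shear matrix for vertical shear with factor k = 2:
[[1, 0], [2, 1]]
Result: (-1, -6) → (-1, -8)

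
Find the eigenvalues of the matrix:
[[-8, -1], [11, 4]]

Characteristic equation: det(A - λI) = 0
λ² - (trace)λ + (det) = 0
trace = -8 + 4 = -4, det = (-8)(4) - (-1)(11) = -21
λ² - (-4)λ + (-21) = 0
λ = (-4 ± √((-4)² - 4·(-21))) / 2 = (-4 ± √100) / 2
Solving: λ = -7, 3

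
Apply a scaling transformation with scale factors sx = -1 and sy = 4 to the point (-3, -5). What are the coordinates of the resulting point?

Scaling matrix:
[[-1, 0], [0, 4]]
Result: (-3 × -1, -5 × 4) = (3, -20)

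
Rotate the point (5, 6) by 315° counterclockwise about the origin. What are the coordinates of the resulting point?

Rotation matrix for 315°: [[cos 315°, -sin 315°], [sin 315°, cos 315°]] ≈ [[0.707107, 0.707107], [-0.707107, 0.707107]]
[[0.707107, 0.707107], [-0.707107, 0.707107]] × [5, 6]ᵀ ≈ [7.7782, 0.7071]ᵀ
Result: (7.7782, 0.7071)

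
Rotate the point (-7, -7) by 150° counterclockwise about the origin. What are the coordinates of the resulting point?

Rotation matrix for 150°: [[cos 150°, -sin 150°], [sin 150°, cos 150°]] ≈ [[-0.866025, -0.500000], [0.500000, -0.866025]]
[[-0.866025, -0.500000], [0.500000, -0.866025]] × [-7, -7]ᵀ ≈ [9.5622, 2.5622]ᵀ
Result: (9.5622, 2.5622)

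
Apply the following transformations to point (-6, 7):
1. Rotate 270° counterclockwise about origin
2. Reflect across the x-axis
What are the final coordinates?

Step 1: Rotate 270° → (7, 6)
Step 2: Reflect across x-axis → (7, -6)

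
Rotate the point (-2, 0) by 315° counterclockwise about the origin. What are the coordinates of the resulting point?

Rotation matrix for 315°: [[cos 315°, -sin 315°], [sin 315°, cos 315°]] ≈ [[0.707107, 0.707107], [-0.707107, 0.707107]]
[[0.707107, 0.707107], [-0.707107, 0.707107]] × [-2, 0]ᵀ ≈ [-1.4142, 1.4142]ᵀ
Result: (-1.4142, 1.4142)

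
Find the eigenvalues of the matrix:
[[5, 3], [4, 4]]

Characteristic equation: det(A - λI) = 0
λ² - (trace)λ + (det) = 0
trace = 5 + 4 = 9, det = (5)(4) - (3)(4) = 8
λ² - (9)λ + (8) = 0
λ = (9 ± √((9)² - 4·(8))) / 2 = (9 ± √49) / 2
Solving: λ = 1, 8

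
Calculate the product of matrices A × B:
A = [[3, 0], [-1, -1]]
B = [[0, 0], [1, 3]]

Matrix multiplication:
C[0][0] = 3×0 + 0×1 = 0
C[0][1] = 3×0 + 0×3 = 0
C[1][0] = -1×0 + -1×1 = -1
C[1][1] = -1×0 + -1×3 = -3
Result: [[0, 0], [-1, -3]]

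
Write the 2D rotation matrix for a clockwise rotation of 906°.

Rotation matrix formula: [[cos θ, -sin θ], [sin θ, cos θ]]
A clockwise rotation by 906° is equivalent to a counterclockwise rotation by -906°.
For θ = -906°:
cos(-906°) = -0.9945
sin(-906°) = 0.1045
Result: [[-0.9945, -0.1045], [0.1045, -0.9945]]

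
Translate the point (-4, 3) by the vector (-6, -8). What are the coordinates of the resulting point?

Translation by (-6, -8) (homogeneous matrix [[1, 0, -6], [0, 1, -8], [0, 0, 1]]):
x' = -4 + -6 = -10
y' = 3 + -8 = -5
Result: (-10, -5)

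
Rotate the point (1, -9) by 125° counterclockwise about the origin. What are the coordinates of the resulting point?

Rotation matrix for 125°: [[cos 125°, -sin 125°], [sin 125°, cos 125°]] ≈ [[-0.573576, -0.819152], [0.819152, -0.573576]]
[[-0.573576, -0.819152], [0.819152, -0.573576]] × [1, -9]ᵀ ≈ [6.7988, 5.9813]ᵀ
Result: (6.7988, 5.9813)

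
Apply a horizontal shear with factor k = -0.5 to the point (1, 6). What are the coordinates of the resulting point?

Shear matrix for horizontal shear with factor k = -0.5:
[[1, -0.50], [0, 1]]
Result: (1, 6) → (-2, 6)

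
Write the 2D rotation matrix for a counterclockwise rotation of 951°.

Rotation matrix formula: [[cos θ, -sin θ], [sin θ, cos θ]]
For θ = 951°:
cos(951°) = -0.6293
sin(951°) = -0.7771
Result: [[-0.6293, 0.7771], [-0.7771, -0.6293]]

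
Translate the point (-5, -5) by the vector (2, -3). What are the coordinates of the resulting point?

Translation by (2, -3) (homogeneous matrix [[1, 0, 2], [0, 1, -3], [0, 0, 1]]):
x' = -5 + 2 = -3
y' = -5 + -3 = -8
Result: (-3, -8)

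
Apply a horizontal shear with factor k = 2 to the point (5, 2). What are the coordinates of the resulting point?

Shear matrix for horizontal shear with factor k = 2:
[[1, 2], [0, 1]]
Result: (5, 2) → (9, 2)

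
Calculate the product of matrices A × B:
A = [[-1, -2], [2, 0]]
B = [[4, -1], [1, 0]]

Matrix multiplication:
C[0][0] = -1×4 + -2×1 = -6
C[0][1] = -1×-1 + -2×0 = 1
C[1][0] = 2×4 + 0×1 = 8
C[1][1] = 2×-1 + 0×0 = -2
Result: [[-6, 1], [8, -2]]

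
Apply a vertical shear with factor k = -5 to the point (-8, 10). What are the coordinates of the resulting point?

Shear matrix for vertical shear with factor k = -5:
[[1, 0], [-5, 1]]
Result: (-8, 10) → (-8, 50)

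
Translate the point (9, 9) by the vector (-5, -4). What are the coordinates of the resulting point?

Translation by (-5, -4) (homogeneous matrix [[1, 0, -5], [0, 1, -4], [0, 0, 1]]):
x' = 9 + -5 = 4
y' = 9 + -4 = 5
Result: (4, 5)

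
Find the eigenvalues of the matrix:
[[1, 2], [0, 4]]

Characteristic equation: det(A - λI) = 0
λ² - (trace)λ + (det) = 0
trace = 1 + 4 = 5, det = (1)(4) - (2)(0) = 4
λ² - (5)λ + (4) = 0
λ = (5 ± √((5)² - 4·(4))) / 2 = (5 ± √9) / 2
Solving: λ = 1, 4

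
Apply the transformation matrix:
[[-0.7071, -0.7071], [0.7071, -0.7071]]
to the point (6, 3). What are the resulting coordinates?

Matrix multiplication:
[[-0.7071, -0.7071], [0.7071, -0.7071]] × [6, 3]ᵀ
= [(-0.7071)(6) + (-0.7071)(3), (0.7071)(6) + (-0.7071)(3)]ᵀ
= [-6.3639, 2.1213]ᵀ
Result: (-6.3639, 2.1213)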